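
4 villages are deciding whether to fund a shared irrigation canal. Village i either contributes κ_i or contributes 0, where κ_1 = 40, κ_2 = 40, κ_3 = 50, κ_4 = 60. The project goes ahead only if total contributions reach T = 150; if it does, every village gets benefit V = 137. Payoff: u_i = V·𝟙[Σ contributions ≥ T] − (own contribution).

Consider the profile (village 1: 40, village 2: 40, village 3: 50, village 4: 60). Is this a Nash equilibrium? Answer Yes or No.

Total = 190 ≥ 150: provided.
Village 1 (pledges 40, payoff 97): dropping to 0 → total 150, payoff 137. Profitable deviation.

No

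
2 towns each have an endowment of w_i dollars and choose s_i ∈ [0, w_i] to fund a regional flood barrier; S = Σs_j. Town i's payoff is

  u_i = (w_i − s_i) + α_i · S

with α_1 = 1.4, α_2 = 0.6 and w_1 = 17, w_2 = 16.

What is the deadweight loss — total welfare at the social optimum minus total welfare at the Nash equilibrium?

16

∂u_i/∂s_i = α_i − 1, so town i contributes w_i if α_i > 1, else 0.
α_i > 1 for i ∈ {1}; NE contributions (17, 0), S = 17.
W^NE = Σw_i − S^NE + (Σα_i)·S^NE = 33 + 1·17 = 50.
Planner: ∂(Σu_j)/∂s_i = Σα_j − 1 = 1 > 0, so everyone contributes w_i; S^SO = 33, W^SO = 33 + 1·33 = 66.
Deadweight loss = 16.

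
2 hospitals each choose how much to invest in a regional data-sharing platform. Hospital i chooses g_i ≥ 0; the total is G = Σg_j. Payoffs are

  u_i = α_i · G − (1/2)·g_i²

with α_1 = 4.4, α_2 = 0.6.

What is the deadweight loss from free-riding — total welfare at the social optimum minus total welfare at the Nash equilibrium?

Hospital i's FOC: ∂u_i/∂g_i = α_i − g_i = 0, so g_i* = α_i.
NE contributions = (4.4, 0.6); G = 5.
W^NE = (Σα)·G − ½Σα_i² = 5² − ½·19.72 = 15.14.
Planner sets g_i = Σα_j = 5 for every i, so G^SO = 2·5 = 10.
W^SO = (Σα)·G^SO − ½·2·(Σα)² = (2/2)·5² = 25.
Deadweight loss = W^SO − W^NE = 9.86.

9.86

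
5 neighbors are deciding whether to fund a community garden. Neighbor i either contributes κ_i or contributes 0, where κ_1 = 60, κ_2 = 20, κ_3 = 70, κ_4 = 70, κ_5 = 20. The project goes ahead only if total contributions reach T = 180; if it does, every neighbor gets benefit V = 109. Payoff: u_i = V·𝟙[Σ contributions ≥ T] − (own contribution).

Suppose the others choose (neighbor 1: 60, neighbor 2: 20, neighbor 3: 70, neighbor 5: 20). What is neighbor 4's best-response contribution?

70

Others' total = 170. Contributing 70 brings total to 240 ≥ 180: gain V − κ_4 = 39.
Best response: 70.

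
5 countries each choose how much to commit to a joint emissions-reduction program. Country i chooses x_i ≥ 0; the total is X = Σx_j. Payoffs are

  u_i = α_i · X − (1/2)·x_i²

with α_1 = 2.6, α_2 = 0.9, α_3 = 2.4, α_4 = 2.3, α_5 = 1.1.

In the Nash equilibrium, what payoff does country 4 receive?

Country i's FOC: ∂u_i/∂x_i = α_i − x_i = 0, so x_i* = α_i.
NE contributions = (2.6, 0.9, 2.4, 2.3, 1.1); X = 9.3.
u_4 = α_4·X − ½·(x_4)² = 2.3·9.3 − ½·2.3² = 18.745.

18.745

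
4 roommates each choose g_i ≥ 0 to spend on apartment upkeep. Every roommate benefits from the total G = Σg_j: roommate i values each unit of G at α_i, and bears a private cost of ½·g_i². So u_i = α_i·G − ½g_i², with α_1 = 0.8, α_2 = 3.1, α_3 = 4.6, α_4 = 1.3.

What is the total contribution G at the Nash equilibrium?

Roommate i's FOC: ∂u_i/∂g_i = α_i − g_i = 0, so g_i* = α_i.
NE contributions = (0.8, 3.1, 4.6, 1.3); G = 9.8.

9.8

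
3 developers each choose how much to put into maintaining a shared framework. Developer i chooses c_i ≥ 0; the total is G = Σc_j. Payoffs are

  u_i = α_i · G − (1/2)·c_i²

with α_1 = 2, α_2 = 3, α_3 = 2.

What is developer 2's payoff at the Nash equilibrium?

16.5

Developer i's FOC: ∂u_i/∂c_i = α_i − c_i = 0, so c_i* = α_i.
NE contributions = (2, 3, 2); G = 7.
u_2 = α_2·G − ½·(c_2)² = 3·7 − ½·3² = 16.5.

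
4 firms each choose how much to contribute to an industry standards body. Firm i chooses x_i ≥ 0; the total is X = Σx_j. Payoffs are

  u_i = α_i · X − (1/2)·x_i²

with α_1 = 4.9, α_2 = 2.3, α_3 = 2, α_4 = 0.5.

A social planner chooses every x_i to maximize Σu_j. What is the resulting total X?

38.8

Planner FOC: ∂(Σu_j)/∂x_i = (Σα_j) − x_i = 0, so x_i^SO = Σα_j = 9.7 for every i; X^SO = 38.8.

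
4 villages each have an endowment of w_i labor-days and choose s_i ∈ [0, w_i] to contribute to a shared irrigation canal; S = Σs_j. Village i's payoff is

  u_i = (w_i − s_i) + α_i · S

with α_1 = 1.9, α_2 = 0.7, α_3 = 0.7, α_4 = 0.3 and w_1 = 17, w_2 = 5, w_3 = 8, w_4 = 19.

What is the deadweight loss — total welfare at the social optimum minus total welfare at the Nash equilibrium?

∂u_i/∂s_i = α_i − 1, so village i contributes w_i if α_i > 1, else 0.
α_i > 1 for i ∈ {1}; NE contributions (17, 0, 0, 0), S = 17.
W^NE = Σw_i − S^NE + (Σα_i)·S^NE = 49 + 2.6·17 = 93.2.
Planner: ∂(Σu_j)/∂s_i = Σα_j − 1 = 2.6 > 0, so everyone contributes w_i; S^SO = 49, W^SO = 49 + 2.6·49 = 176.4.
Deadweight loss = 83.2.

83.2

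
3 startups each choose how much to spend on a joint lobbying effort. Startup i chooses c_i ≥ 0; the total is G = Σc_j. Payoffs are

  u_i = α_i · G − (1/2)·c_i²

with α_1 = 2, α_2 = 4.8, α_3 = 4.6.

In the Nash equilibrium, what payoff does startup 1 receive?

20.8

Startup i's FOC: ∂u_i/∂c_i = α_i − c_i = 0, so c_i* = α_i.
NE contributions = (2, 4.8, 4.6); G = 11.4.
u_1 = α_1·G − ½·(c_1)² = 2·11.4 − ½·2² = 20.8.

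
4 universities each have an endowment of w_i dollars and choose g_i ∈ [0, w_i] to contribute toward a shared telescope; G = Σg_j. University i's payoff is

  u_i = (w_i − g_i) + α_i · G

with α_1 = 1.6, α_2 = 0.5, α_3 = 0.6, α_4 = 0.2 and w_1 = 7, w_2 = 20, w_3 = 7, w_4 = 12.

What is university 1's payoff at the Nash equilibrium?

∂u_i/∂g_i = α_i − 1, so university i contributes w_i if α_i > 1, else 0.
α_i > 1 for i ∈ {1}; NE contributions (7, 0, 0, 0), G = 7.
u_1 = (7 − 7) + 1.6·7 = 11.2.

11.2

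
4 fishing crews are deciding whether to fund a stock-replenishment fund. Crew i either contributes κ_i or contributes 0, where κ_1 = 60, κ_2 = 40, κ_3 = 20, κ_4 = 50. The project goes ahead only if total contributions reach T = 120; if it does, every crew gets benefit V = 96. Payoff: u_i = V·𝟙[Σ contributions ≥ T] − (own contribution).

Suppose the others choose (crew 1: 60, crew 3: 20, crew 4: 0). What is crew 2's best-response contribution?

Others' total = 80. Contributing 40 brings total to 120 ≥ 120: gain V − κ_2 = 56.
Best response: 40.

40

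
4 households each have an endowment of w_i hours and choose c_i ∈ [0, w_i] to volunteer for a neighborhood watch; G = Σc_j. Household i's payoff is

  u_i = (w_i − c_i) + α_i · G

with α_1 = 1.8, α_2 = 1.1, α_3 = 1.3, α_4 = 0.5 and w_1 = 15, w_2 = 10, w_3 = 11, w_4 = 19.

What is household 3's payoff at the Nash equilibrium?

46.8

∂u_i/∂c_i = α_i − 1, so household i contributes w_i if α_i > 1, else 0.
α_i > 1 for i ∈ {1, 2, 3}; NE contributions (15, 10, 11, 0), G = 36.
u_3 = (11 − 11) + 1.3·36 = 46.8.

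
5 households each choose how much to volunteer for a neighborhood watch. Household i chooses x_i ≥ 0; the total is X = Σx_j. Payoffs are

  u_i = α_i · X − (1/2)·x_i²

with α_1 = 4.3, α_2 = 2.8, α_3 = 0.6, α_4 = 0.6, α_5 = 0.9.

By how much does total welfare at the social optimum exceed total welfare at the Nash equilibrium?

Household i's FOC: ∂u_i/∂x_i = α_i − x_i = 0, so x_i* = α_i.
NE contributions = (4.3, 2.8, 0.6, 0.6, 0.9); X = 9.2.
W^NE = (Σα)·X − ½Σα_i² = 9.2² − ½·27.86 = 70.71.
Planner sets x_i = Σα_j = 9.2 for every i, so X^SO = 5·9.2 = 46.
W^SO = (Σα)·X^SO − ½·5·(Σα)² = (5/2)·9.2² = 211.6.
Deadweight loss = W^SO − W^NE = 140.89.

140.89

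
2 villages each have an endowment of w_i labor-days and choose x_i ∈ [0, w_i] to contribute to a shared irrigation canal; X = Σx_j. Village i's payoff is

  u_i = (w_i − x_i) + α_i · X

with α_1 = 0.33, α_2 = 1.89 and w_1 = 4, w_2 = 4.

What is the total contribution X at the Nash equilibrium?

4

∂u_i/∂x_i = α_i − 1, so village i contributes w_i if α_i > 1, else 0.
α_i > 1 for i ∈ {2}; NE contributions (0, 4), X = 4.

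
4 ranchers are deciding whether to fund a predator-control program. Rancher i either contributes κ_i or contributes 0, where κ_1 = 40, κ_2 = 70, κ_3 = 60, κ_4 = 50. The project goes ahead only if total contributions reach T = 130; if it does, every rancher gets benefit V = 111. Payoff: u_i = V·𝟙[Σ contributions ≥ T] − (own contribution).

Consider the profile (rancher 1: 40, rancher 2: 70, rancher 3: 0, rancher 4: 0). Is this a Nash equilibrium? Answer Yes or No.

Total = 110 < 130: not provided.
Rancher 1 (pledges 40, payoff -40): dropping to 0 → total 70, payoff 0. Profitable deviation.

No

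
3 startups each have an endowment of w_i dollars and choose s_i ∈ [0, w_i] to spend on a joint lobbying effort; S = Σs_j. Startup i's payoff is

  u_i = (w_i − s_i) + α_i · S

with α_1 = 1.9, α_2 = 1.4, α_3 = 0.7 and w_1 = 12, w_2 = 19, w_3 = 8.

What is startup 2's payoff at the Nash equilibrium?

43.4

∂u_i/∂s_i = α_i − 1, so startup i contributes w_i if α_i > 1, else 0.
α_i > 1 for i ∈ {1, 2}; NE contributions (12, 19, 0), S = 31.
u_2 = (19 − 19) + 1.4·31 = 43.4.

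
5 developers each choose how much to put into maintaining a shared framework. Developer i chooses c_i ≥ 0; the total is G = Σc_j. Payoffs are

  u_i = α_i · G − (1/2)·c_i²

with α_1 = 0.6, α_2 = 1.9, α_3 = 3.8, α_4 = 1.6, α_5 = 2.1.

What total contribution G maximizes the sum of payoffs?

50

Planner FOC: ∂(Σu_j)/∂c_i = (Σα_j) − c_i = 0, so c_i^SO = Σα_j = 10 for every i; G^SO = 50.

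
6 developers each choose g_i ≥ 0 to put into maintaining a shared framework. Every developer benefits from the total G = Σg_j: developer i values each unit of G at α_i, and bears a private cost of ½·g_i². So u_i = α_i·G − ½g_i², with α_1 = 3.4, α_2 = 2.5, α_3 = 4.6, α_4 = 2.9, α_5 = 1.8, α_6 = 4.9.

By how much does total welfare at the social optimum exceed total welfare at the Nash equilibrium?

Developer i's FOC: ∂u_i/∂g_i = α_i − g_i = 0, so g_i* = α_i.
NE contributions = (3.4, 2.5, 4.6, 2.9, 1.8, 4.9); G = 20.1.
W^NE = (Σα)·G − ½Σα_i² = 20.1² − ½·74.63 = 366.695.
Planner sets g_i = Σα_j = 20.1 for every i, so G^SO = 6·20.1 = 120.6.
W^SO = (Σα)·G^SO − ½·6·(Σα)² = (6/2)·20.1² = 1212.03.
Deadweight loss = W^SO − W^NE = 845.335.

845.335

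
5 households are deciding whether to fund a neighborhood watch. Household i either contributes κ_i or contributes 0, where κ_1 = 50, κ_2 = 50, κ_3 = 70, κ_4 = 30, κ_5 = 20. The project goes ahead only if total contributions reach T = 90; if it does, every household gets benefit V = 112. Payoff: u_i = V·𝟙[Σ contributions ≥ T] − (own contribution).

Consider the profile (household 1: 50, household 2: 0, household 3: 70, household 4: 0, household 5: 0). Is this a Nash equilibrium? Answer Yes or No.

Yes

Total = 120 ≥ 90: provided.
Household 1 (pledges 50, payoff 62): dropping to 0 → total 70, payoff 0. No gain.
Household 2 (pledges 0, payoff 112): pledging 50 → total 170, payoff 62. No gain.
Household 3 (pledges 70, payoff 42): dropping to 0 → total 50, payoff 0. No gain.
Household 4 (pledges 0, payoff 112): pledging 30 → total 150, payoff 82. No gain.
Household 5 (pledges 0, payoff 112): pledging 20 → total 140, payoff 92. No gain.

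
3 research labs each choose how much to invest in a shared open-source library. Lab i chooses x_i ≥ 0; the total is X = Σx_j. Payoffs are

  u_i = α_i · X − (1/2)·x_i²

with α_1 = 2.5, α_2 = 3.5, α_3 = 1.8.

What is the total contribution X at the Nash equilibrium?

7.8

Lab i's FOC: ∂u_i/∂x_i = α_i − x_i = 0, so x_i* = α_i.
NE contributions = (2.5, 3.5, 1.8); X = 7.8.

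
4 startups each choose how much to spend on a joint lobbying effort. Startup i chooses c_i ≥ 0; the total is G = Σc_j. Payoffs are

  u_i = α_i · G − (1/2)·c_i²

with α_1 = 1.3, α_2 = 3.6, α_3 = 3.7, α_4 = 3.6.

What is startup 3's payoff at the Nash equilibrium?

38.295

Startup i's FOC: ∂u_i/∂c_i = α_i − c_i = 0, so c_i* = α_i.
NE contributions = (1.3, 3.6, 3.7, 3.6); G = 12.2.
u_3 = α_3·G − ½·(c_3)² = 3.7·12.2 − ½·3.7² = 38.295.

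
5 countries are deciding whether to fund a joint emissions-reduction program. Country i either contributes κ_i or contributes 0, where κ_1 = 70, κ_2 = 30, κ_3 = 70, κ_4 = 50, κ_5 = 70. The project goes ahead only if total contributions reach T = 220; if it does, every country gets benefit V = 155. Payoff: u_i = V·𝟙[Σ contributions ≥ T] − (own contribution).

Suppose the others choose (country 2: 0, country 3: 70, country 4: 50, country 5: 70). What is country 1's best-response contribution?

70

Others' total = 190. Contributing 70 brings total to 260 ≥ 220: gain V − κ_1 = 85.
Best response: 70.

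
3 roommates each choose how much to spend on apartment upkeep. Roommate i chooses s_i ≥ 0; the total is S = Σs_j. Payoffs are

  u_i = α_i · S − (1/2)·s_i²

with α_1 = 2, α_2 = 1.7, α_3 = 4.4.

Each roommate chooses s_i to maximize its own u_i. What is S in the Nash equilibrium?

Roommate i's FOC: ∂u_i/∂s_i = α_i − s_i = 0, so s_i* = α_i.
NE contributions = (2, 1.7, 4.4); S = 8.1.

8.1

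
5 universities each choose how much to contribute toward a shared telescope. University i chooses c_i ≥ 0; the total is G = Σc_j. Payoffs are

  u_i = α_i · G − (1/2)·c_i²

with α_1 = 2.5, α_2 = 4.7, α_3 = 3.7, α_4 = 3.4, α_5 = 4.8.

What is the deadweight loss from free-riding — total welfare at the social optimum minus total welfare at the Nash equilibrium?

University i's FOC: ∂u_i/∂c_i = α_i − c_i = 0, so c_i* = α_i.
NE contributions = (2.5, 4.7, 3.7, 3.4, 4.8); G = 19.1.
W^NE = (Σα)·G − ½Σα_i² = 19.1² − ½·76.63 = 326.495.
Planner sets c_i = Σα_j = 19.1 for every i, so G^SO = 5·19.1 = 95.5.
W^SO = (Σα)·G^SO − ½·5·(Σα)² = (5/2)·19.1² = 912.025.
Deadweight loss = W^SO − W^NE = 585.53.

585.53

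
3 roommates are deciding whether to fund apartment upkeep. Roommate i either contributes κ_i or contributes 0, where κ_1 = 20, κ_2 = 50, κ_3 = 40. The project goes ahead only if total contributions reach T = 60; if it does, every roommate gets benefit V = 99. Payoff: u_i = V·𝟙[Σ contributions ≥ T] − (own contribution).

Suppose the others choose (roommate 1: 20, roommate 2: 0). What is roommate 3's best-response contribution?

Others' total = 20. Contributing 40 brings total to 60 ≥ 60: gain V − κ_3 = 59.
Best response: 40.

40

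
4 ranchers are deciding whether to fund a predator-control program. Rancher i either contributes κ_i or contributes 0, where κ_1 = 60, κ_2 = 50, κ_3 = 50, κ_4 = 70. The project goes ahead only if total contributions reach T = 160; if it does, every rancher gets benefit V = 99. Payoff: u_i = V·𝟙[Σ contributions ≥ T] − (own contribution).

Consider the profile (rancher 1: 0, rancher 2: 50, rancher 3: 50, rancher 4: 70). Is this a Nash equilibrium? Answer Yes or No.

Total = 170 ≥ 160: provided.
Rancher 1 (pledges 0, payoff 99): pledging 60 → total 230, payoff 39. No gain.
Rancher 2 (pledges 50, payoff 49): dropping to 0 → total 120, payoff 0. No gain.
Rancher 3 (pledges 50, payoff 49): dropping to 0 → total 120, payoff 0. No gain.
Rancher 4 (pledges 70, payoff 29): dropping to 0 → total 100, payoff 0. No gain.

Yes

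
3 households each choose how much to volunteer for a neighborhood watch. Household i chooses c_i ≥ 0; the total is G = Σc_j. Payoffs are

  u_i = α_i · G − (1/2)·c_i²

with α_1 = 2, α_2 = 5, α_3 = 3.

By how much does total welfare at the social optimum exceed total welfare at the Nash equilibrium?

Household i's FOC: ∂u_i/∂c_i = α_i − c_i = 0, so c_i* = α_i.
NE contributions = (2, 5, 3); G = 10.
W^NE = (Σα)·G − ½Σα_i² = 10² − ½·38 = 81.
Planner sets c_i = Σα_j = 10 for every i, so G^SO = 3·10 = 30.
W^SO = (Σα)·G^SO − ½·3·(Σα)² = (3/2)·10² = 150.
Deadweight loss = W^SO − W^NE = 69.

69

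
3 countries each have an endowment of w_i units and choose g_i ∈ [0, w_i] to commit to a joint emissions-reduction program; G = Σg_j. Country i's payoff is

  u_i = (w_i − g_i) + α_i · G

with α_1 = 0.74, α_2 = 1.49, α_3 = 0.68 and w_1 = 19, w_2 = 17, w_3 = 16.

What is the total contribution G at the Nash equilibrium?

17

∂u_i/∂g_i = α_i − 1, so country i contributes w_i if α_i > 1, else 0.
α_i > 1 for i ∈ {2}; NE contributions (0, 17, 0), G = 17.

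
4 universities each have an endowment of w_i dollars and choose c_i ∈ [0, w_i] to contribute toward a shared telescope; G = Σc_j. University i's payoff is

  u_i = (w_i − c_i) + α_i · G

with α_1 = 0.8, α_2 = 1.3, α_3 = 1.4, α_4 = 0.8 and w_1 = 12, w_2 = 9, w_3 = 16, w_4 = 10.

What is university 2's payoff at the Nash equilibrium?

∂u_i/∂c_i = α_i − 1, so university i contributes w_i if α_i > 1, else 0.
α_i > 1 for i ∈ {2, 3}; NE contributions (0, 9, 16, 0), G = 25.
u_2 = (9 − 9) + 1.3·25 = 32.5.

32.5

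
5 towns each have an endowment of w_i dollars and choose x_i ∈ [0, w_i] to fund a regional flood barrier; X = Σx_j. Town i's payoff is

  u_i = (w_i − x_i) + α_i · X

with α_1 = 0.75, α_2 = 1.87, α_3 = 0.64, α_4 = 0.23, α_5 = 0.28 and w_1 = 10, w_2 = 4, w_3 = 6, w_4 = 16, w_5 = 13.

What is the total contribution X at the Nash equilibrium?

∂u_i/∂x_i = α_i − 1, so town i contributes w_i if α_i > 1, else 0.
α_i > 1 for i ∈ {2}; NE contributions (0, 4, 0, 0, 0), X = 4.

4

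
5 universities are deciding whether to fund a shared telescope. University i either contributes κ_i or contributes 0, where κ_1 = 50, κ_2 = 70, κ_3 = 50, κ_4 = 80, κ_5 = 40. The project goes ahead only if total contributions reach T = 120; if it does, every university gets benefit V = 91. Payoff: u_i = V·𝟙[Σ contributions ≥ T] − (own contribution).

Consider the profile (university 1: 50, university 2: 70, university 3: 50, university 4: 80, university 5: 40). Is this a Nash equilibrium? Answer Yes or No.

No

Total = 290 ≥ 120: provided.
University 1 (pledges 50, payoff 41): dropping to 0 → total 240, payoff 91. Profitable deviation.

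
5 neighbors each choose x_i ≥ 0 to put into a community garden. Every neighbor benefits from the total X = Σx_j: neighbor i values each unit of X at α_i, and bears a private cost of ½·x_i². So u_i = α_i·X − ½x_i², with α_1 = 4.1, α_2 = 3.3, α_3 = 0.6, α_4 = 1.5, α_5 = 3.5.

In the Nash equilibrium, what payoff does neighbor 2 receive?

37.455

Neighbor i's FOC: ∂u_i/∂x_i = α_i − x_i = 0, so x_i* = α_i.
NE contributions = (4.1, 3.3, 0.6, 1.5, 3.5); X = 13.
u_2 = α_2·X − ½·(x_2)² = 3.3·13 − ½·3.3² = 37.455.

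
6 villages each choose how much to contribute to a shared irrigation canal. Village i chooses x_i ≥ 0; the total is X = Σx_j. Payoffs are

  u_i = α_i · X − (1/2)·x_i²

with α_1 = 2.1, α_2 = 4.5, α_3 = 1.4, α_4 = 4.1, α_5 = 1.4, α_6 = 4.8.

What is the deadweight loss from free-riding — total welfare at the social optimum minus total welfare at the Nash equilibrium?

Village i's FOC: ∂u_i/∂x_i = α_i − x_i = 0, so x_i* = α_i.
NE contributions = (2.1, 4.5, 1.4, 4.1, 1.4, 4.8); X = 18.3.
W^NE = (Σα)·X − ½Σα_i² = 18.3² − ½·68.43 = 300.675.
Planner sets x_i = Σα_j = 18.3 for every i, so X^SO = 6·18.3 = 109.8.
W^SO = (Σα)·X^SO − ½·6·(Σα)² = (6/2)·18.3² = 1004.67.
Deadweight loss = W^SO − W^NE = 703.995.

703.995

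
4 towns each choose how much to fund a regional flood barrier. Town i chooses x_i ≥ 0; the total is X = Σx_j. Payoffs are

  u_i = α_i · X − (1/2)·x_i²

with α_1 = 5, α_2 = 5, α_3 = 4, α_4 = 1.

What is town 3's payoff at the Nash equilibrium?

52

Town i's FOC: ∂u_i/∂x_i = α_i − x_i = 0, so x_i* = α_i.
NE contributions = (5, 5, 4, 1); X = 15.
u_3 = α_3·X − ½·(x_3)² = 4·15 − ½·4² = 52.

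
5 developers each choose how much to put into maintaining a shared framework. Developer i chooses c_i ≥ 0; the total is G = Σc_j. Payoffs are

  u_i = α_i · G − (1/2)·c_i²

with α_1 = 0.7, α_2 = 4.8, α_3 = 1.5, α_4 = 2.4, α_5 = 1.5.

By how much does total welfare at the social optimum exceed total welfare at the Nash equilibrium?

195.11

Developer i's FOC: ∂u_i/∂c_i = α_i − c_i = 0, so c_i* = α_i.
NE contributions = (0.7, 4.8, 1.5, 2.4, 1.5); G = 10.9.
W^NE = (Σα)·G − ½Σα_i² = 10.9² − ½·33.79 = 101.915.
Planner sets c_i = Σα_j = 10.9 for every i, so G^SO = 5·10.9 = 54.5.
W^SO = (Σα)·G^SO − ½·5·(Σα)² = (5/2)·10.9² = 297.025.
Deadweight loss = W^SO − W^NE = 195.11.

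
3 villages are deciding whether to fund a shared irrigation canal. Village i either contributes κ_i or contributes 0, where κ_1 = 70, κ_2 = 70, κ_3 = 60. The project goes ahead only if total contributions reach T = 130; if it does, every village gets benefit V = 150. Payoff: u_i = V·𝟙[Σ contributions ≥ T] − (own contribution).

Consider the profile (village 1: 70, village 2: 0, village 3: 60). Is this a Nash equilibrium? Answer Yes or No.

Total = 130 ≥ 130: provided.
Village 1 (pledges 70, payoff 80): dropping to 0 → total 60, payoff 0. No gain.
Village 2 (pledges 0, payoff 150): pledging 70 → total 200, payoff 80. No gain.
Village 3 (pledges 60, payoff 90): dropping to 0 → total 70, payoff 0. No gain.

Yes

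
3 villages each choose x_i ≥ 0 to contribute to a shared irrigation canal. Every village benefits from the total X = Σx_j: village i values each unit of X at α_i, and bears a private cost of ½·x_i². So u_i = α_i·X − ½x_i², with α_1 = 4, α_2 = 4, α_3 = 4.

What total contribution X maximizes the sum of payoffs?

36

Planner FOC: ∂(Σu_j)/∂x_i = (Σα_j) − x_i = 0, so x_i^SO = Σα_j = 12 for every i; X^SO = 36.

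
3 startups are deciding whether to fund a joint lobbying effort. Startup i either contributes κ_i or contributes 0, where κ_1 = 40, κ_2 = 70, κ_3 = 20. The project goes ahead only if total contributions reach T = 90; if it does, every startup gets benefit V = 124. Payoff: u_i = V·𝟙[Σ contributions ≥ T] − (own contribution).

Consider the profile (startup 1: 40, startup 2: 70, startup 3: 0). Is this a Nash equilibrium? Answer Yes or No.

Total = 110 ≥ 90: provided.
Startup 1 (pledges 40, payoff 84): dropping to 0 → total 70, payoff 0. No gain.
Startup 2 (pledges 70, payoff 54): dropping to 0 → total 40, payoff 0. No gain.
Startup 3 (pledges 0, payoff 124): pledging 20 → total 130, payoff 104. No gain.

Yes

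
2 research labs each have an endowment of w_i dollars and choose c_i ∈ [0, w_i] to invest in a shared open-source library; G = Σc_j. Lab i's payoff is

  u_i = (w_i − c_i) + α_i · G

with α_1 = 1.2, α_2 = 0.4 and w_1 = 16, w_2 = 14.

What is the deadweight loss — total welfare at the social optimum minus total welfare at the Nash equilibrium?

8.4

∂u_i/∂c_i = α_i − 1, so lab i contributes w_i if α_i > 1, else 0.
α_i > 1 for i ∈ {1}; NE contributions (16, 0), G = 16.
W^NE = Σw_i − G^NE + (Σα_i)·G^NE = 30 + 0.6·16 = 39.6.
Planner: ∂(Σu_j)/∂c_i = Σα_j − 1 = 0.6 > 0, so everyone contributes w_i; G^SO = 30, W^SO = 30 + 0.6·30 = 48.
Deadweight loss = 8.4.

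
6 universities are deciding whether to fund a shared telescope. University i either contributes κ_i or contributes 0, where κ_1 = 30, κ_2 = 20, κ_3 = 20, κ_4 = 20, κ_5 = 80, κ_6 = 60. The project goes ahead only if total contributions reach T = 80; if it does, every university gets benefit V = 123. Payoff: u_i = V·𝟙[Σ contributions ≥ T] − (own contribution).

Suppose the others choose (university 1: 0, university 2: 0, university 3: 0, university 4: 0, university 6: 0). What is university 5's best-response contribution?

Others' total = 0. Contributing 80 brings total to 80 ≥ 80: gain V − κ_5 = 43.
Best response: 80.

80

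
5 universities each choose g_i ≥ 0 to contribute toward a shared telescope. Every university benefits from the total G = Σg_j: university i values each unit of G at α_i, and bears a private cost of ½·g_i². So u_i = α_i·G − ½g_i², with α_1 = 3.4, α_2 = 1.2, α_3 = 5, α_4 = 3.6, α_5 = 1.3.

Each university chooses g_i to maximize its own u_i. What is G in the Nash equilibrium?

University i's FOC: ∂u_i/∂g_i = α_i − g_i = 0, so g_i* = α_i.
NE contributions = (3.4, 1.2, 5, 3.6, 1.3); G = 14.5.

14.5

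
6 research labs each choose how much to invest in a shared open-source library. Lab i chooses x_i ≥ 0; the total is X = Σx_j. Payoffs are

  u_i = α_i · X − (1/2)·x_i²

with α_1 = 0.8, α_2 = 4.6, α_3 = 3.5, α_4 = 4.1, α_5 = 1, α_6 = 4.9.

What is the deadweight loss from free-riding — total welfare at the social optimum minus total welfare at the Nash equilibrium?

752.355

Lab i's FOC: ∂u_i/∂x_i = α_i − x_i = 0, so x_i* = α_i.
NE contributions = (0.8, 4.6, 3.5, 4.1, 1, 4.9); X = 18.9.
W^NE = (Σα)·X − ½Σα_i² = 18.9² − ½·75.87 = 319.275.
Planner sets x_i = Σα_j = 18.9 for every i, so X^SO = 6·18.9 = 113.4.
W^SO = (Σα)·X^SO − ½·6·(Σα)² = (6/2)·18.9² = 1071.63.
Deadweight loss = W^SO − W^NE = 752.355.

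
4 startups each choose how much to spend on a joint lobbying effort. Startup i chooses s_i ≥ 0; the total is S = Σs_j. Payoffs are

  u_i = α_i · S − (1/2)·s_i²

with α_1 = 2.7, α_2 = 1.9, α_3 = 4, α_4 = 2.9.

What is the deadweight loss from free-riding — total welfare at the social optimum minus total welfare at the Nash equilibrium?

Startup i's FOC: ∂u_i/∂s_i = α_i − s_i = 0, so s_i* = α_i.
NE contributions = (2.7, 1.9, 4, 2.9); S = 11.5.
W^NE = (Σα)·S − ½Σα_i² = 11.5² − ½·35.31 = 114.595.
Planner sets s_i = Σα_j = 11.5 for every i, so S^SO = 4·11.5 = 46.
W^SO = (Σα)·S^SO − ½·4·(Σα)² = (4/2)·11.5² = 264.5.
Deadweight loss = W^SO − W^NE = 149.905.

149.905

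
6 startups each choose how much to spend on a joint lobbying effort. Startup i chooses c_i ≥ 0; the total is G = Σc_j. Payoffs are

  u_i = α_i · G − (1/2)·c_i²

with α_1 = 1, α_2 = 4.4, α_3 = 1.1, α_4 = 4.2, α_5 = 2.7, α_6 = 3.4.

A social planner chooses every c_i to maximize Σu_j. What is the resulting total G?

Planner FOC: ∂(Σu_j)/∂c_i = (Σα_j) − c_i = 0, so c_i^SO = Σα_j = 16.8 for every i; G^SO = 100.8.

100.8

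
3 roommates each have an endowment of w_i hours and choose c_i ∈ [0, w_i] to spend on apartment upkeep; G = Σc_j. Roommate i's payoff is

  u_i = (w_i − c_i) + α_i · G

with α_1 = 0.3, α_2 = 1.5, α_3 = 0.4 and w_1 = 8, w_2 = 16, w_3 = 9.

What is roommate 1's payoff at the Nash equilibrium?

∂u_i/∂c_i = α_i − 1, so roommate i contributes w_i if α_i > 1, else 0.
α_i > 1 for i ∈ {2}; NE contributions (0, 16, 0), G = 16.
u_1 = (8 − 0) + 0.3·16 = 12.8.

12.8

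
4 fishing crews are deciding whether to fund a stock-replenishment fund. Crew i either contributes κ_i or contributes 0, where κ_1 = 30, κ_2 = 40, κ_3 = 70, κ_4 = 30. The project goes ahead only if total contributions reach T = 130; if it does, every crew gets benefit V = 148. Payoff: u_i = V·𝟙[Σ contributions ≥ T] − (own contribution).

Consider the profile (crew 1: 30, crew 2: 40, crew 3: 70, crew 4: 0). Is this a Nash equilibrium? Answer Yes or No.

Yes

Total = 140 ≥ 130: provided.
Crew 1 (pledges 30, payoff 118): dropping to 0 → total 110, payoff 0. No gain.
Crew 2 (pledges 40, payoff 108): dropping to 0 → total 100, payoff 0. No gain.
Crew 3 (pledges 70, payoff 78): dropping to 0 → total 70, payoff 0. No gain.
Crew 4 (pledges 0, payoff 148): pledging 30 → total 170, payoff 118. No gain.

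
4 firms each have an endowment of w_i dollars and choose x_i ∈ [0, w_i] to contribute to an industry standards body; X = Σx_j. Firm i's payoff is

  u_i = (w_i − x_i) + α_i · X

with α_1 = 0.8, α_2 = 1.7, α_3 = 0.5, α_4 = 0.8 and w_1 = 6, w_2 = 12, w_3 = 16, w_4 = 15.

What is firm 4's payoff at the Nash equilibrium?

∂u_i/∂x_i = α_i − 1, so firm i contributes w_i if α_i > 1, else 0.
α_i > 1 for i ∈ {2}; NE contributions (0, 12, 0, 0), X = 12.
u_4 = (15 − 0) + 0.8·12 = 24.6.

24.6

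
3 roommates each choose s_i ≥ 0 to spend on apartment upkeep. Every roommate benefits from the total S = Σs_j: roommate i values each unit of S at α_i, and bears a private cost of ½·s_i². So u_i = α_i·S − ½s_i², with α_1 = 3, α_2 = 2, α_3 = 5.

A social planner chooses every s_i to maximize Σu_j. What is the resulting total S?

Planner FOC: ∂(Σu_j)/∂s_i = (Σα_j) − s_i = 0, so s_i^SO = Σα_j = 10 for every i; S^SO = 30.

30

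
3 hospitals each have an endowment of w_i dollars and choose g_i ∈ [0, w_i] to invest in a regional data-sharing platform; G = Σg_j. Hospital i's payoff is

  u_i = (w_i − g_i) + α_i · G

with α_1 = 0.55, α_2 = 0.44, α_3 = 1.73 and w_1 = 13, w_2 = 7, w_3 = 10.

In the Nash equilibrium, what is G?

10

∂u_i/∂g_i = α_i − 1, so hospital i contributes w_i if α_i > 1, else 0.
α_i > 1 for i ∈ {3}; NE contributions (0, 0, 10), G = 10.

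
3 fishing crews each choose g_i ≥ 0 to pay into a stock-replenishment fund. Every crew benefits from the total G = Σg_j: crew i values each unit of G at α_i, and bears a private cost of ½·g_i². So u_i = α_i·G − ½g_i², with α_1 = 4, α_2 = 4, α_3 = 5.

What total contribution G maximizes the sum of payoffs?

Planner FOC: ∂(Σu_j)/∂g_i = (Σα_j) − g_i = 0, so g_i^SO = Σα_j = 13 for every i; G^SO = 39.

39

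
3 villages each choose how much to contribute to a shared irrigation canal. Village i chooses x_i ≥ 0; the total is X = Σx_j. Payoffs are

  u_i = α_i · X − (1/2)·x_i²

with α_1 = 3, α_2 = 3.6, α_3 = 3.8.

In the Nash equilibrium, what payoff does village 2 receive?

Village i's FOC: ∂u_i/∂x_i = α_i − x_i = 0, so x_i* = α_i.
NE contributions = (3, 3.6, 3.8); X = 10.4.
u_2 = α_2·X − ½·(x_2)² = 3.6·10.4 − ½·3.6² = 30.96.

30.96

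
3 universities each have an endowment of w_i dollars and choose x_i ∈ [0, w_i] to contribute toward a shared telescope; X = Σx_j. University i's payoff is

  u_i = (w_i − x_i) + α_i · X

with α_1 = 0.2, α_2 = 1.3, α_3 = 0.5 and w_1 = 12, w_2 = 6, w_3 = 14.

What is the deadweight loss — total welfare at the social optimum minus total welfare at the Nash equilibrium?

∂u_i/∂x_i = α_i − 1, so university i contributes w_i if α_i > 1, else 0.
α_i > 1 for i ∈ {2}; NE contributions (0, 6, 0), X = 6.
W^NE = Σw_i − X^NE + (Σα_i)·X^NE = 32 + 1·6 = 38.
Planner: ∂(Σu_j)/∂x_i = Σα_j − 1 = 1 > 0, so everyone contributes w_i; X^SO = 32, W^SO = 32 + 1·32 = 64.
Deadweight loss = 26.

26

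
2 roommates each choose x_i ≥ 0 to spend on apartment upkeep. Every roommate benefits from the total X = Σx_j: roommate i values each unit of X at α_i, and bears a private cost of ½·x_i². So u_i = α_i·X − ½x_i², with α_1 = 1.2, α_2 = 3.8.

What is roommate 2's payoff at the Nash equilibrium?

Roommate i's FOC: ∂u_i/∂x_i = α_i − x_i = 0, so x_i* = α_i.
NE contributions = (1.2, 3.8); X = 5.
u_2 = α_2·X − ½·(x_2)² = 3.8·5 − ½·3.8² = 11.78.

11.78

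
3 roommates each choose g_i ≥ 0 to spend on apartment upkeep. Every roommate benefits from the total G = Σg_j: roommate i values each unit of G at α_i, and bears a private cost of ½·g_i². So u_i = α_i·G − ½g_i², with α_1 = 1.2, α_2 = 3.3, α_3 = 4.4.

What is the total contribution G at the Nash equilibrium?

8.9

Roommate i's FOC: ∂u_i/∂g_i = α_i − g_i = 0, so g_i* = α_i.
NE contributions = (1.2, 3.3, 4.4); G = 8.9.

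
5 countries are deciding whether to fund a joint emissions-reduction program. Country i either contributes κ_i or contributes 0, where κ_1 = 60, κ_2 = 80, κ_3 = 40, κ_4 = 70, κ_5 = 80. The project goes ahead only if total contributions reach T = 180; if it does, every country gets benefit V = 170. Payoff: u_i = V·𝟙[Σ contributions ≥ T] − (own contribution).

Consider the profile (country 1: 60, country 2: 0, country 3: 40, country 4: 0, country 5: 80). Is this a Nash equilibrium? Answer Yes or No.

Yes

Total = 180 ≥ 180: provided.
Country 1 (pledges 60, payoff 110): dropping to 0 → total 120, payoff 0. No gain.
Country 2 (pledges 0, payoff 170): pledging 80 → total 260, payoff 90. No gain.
Country 3 (pledges 40, payoff 130): dropping to 0 → total 140, payoff 0. No gain.
Country 4 (pledges 0, payoff 170): pledging 70 → total 250, payoff 100. No gain.
Country 5 (pledges 80, payoff 90): dropping to 0 → total 100, payoff 0. No gain.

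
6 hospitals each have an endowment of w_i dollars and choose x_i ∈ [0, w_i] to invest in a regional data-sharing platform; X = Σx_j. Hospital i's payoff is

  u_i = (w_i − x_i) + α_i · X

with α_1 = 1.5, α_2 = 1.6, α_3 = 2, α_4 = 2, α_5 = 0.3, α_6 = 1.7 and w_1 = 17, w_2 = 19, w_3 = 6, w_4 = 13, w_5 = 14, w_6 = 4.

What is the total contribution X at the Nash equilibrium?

59

∂u_i/∂x_i = α_i − 1, so hospital i contributes w_i if α_i > 1, else 0.
α_i > 1 for i ∈ {1, 2, 3, 4, 6}; NE contributions (17, 19, 6, 13, 0, 4), X = 59.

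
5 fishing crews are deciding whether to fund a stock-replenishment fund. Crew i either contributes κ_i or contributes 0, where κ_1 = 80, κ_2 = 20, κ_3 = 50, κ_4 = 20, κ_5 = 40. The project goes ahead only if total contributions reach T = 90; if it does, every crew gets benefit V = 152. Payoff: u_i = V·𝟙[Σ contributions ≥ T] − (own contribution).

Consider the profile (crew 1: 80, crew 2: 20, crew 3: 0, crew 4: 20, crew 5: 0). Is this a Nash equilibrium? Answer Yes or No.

Total = 120 ≥ 90: provided.
Crew 1 (pledges 80, payoff 72): dropping to 0 → total 40, payoff 0. No gain.
Crew 2 (pledges 20, payoff 132): dropping to 0 → total 100, payoff 152. Profitable deviation.

No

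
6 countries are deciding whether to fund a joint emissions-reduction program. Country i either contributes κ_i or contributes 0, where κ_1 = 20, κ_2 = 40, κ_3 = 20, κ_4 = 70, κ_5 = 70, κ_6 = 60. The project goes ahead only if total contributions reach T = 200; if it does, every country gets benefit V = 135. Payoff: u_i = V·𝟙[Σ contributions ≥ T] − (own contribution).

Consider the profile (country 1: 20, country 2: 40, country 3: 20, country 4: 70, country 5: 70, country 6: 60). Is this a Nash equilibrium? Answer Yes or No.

No

Total = 280 ≥ 200: provided.
Country 1 (pledges 20, payoff 115): dropping to 0 → total 260, payoff 135. Profitable deviation.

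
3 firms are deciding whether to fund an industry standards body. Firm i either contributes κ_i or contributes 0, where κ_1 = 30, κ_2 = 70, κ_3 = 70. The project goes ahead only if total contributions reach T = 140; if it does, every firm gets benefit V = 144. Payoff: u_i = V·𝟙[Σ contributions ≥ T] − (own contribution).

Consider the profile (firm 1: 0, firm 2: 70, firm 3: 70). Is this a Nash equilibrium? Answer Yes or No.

Total = 140 ≥ 140: provided.
Firm 1 (pledges 0, payoff 144): pledging 30 → total 170, payoff 114. No gain.
Firm 2 (pledges 70, payoff 74): dropping to 0 → total 70, payoff 0. No gain.
Firm 3 (pledges 70, payoff 74): dropping to 0 → total 70, payoff 0. No gain.

Yes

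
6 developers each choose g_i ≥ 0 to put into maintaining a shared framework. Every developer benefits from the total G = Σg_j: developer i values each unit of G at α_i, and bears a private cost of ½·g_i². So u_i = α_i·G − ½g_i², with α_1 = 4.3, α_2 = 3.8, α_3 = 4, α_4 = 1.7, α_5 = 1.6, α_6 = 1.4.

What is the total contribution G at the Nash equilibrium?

16.8

Developer i's FOC: ∂u_i/∂g_i = α_i − g_i = 0, so g_i* = α_i.
NE contributions = (4.3, 3.8, 4, 1.7, 1.6, 1.4); G = 16.8.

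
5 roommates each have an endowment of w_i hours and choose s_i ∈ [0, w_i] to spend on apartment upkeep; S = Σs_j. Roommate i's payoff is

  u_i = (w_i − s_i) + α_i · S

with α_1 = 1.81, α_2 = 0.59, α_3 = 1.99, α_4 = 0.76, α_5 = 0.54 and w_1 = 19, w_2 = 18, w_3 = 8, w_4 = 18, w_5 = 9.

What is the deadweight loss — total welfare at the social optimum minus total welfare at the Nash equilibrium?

∂u_i/∂s_i = α_i − 1, so roommate i contributes w_i if α_i > 1, else 0.
α_i > 1 for i ∈ {1, 3}; NE contributions (19, 0, 8, 0, 0), S = 27.
W^NE = Σw_i − S^NE + (Σα_i)·S^NE = 72 + 4.69·27 = 198.63.
Planner: ∂(Σu_j)/∂s_i = Σα_j − 1 = 4.69 > 0, so everyone contributes w_i; S^SO = 72, W^SO = 72 + 4.69·72 = 409.68.
Deadweight loss = 211.05.

211.05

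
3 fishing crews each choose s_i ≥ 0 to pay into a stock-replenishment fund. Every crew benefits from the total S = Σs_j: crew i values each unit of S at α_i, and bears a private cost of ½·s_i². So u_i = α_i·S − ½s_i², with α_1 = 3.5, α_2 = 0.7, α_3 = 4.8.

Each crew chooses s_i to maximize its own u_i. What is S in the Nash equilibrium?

Crew i's FOC: ∂u_i/∂s_i = α_i − s_i = 0, so s_i* = α_i.
NE contributions = (3.5, 0.7, 4.8); S = 9.

9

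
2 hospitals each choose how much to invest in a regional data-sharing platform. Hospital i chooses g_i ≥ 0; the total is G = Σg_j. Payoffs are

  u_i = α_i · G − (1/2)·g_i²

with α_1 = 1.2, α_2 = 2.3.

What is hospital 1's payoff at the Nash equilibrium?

Hospital i's FOC: ∂u_i/∂g_i = α_i − g_i = 0, so g_i* = α_i.
NE contributions = (1.2, 2.3); G = 3.5.
u_1 = α_1·G − ½·(g_1)² = 1.2·3.5 − ½·1.2² = 3.48.

3.48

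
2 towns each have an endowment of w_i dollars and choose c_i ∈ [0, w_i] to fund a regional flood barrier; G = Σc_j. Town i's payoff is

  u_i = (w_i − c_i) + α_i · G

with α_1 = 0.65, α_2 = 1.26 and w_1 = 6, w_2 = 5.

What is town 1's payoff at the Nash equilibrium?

∂u_i/∂c_i = α_i − 1, so town i contributes w_i if α_i > 1, else 0.
α_i > 1 for i ∈ {2}; NE contributions (0, 5), G = 5.
u_1 = (6 − 0) + 0.65·5 = 9.25.

9.25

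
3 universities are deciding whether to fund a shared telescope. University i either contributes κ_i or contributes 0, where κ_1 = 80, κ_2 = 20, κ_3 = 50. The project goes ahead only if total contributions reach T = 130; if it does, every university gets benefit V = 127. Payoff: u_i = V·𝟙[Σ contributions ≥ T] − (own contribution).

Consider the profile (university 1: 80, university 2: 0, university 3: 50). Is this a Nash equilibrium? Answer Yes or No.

Total = 130 ≥ 130: provided.
University 1 (pledges 80, payoff 47): dropping to 0 → total 50, payoff 0. No gain.
University 2 (pledges 0, payoff 127): pledging 20 → total 150, payoff 107. No gain.
University 3 (pledges 50, payoff 77): dropping to 0 → total 80, payoff 0. No gain.

Yes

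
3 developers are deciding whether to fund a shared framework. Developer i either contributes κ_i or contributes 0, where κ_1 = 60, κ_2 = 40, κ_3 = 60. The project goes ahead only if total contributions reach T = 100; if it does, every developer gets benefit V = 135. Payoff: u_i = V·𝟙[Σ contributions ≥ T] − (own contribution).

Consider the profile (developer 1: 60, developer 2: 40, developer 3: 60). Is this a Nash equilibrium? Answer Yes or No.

No

Total = 160 ≥ 100: provided.
Developer 1 (pledges 60, payoff 75): dropping to 0 → total 100, payoff 135. Profitable deviation.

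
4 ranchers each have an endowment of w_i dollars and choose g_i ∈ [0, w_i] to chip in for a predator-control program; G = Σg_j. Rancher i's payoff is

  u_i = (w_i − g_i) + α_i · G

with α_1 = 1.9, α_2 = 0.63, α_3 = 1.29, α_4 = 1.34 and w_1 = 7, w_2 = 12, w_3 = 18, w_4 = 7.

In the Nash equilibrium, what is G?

∂u_i/∂g_i = α_i − 1, so rancher i contributes w_i if α_i > 1, else 0.
α_i > 1 for i ∈ {1, 3, 4}; NE contributions (7, 0, 18, 7), G = 32.

32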